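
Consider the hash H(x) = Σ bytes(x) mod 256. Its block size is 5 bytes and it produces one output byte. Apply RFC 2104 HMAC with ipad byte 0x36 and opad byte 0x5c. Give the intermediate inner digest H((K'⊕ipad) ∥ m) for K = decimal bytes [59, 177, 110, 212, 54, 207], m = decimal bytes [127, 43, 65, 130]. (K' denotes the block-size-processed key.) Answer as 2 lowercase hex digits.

4a

Key decimal bytes [59, 177, 110, 212, 54, 207] = 3b b1 6e d4 36 cf is 6 bytes > B = 5, so hash it first: H(key) = 33, then zero-pad to 5 bytes: K' = 33 00 00 00 00.
K' ⊕ ipad = 05 36 36 36 36.
Inner input = 05 36 36 36 36 ∥ 7f 2b 41 82.
Inner hash: sum = 5+54+54+54+54+127+43+65+130 = 586; mod 256 = 74 → 4a.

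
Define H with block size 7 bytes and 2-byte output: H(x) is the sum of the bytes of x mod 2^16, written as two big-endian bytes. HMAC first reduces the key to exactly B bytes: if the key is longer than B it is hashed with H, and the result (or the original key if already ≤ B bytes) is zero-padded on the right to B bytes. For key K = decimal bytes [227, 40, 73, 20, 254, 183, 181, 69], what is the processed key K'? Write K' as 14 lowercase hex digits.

|K| = 8 > B = 7, so first hash the key.
H(K): sum = 227+40+73+20+254+183+181+69 = 1047 → 04 17.
Zero-pad H(K) = 04 17 to 7 bytes: K' = 04 17 00 00 00 00 00.

04170000000000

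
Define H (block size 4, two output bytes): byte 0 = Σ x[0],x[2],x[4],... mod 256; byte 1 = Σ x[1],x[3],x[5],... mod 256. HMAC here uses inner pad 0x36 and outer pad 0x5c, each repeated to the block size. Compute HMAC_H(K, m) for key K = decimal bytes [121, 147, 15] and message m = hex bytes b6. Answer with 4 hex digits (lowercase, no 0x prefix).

Key decimal bytes [121, 147, 15] = 79 93 0f is 3 bytes ≤ B = 4; zero-pad to 4 bytes: K' = 79 93 0f 00.
K' ⊕ ipad = 4f a5 39 36.  K' ⊕ opad = 25 cf 53 5c.
Inner input = (K'⊕ipad) ∥ m = 4f a5 39 36 ∥ b6.
Inner hash: even-index sum = 318 mod 256 = 62; odd-index sum = 219 mod 256 = 219 → 3e db.
Outer input = (K'⊕opad) ∥ inner = 25 cf 53 5c ∥ 3e db.
Outer hash (tag): even-index sum = 182 mod 256 = 182; odd-index sum = 518 mod 256 = 6 → b6 06.

b606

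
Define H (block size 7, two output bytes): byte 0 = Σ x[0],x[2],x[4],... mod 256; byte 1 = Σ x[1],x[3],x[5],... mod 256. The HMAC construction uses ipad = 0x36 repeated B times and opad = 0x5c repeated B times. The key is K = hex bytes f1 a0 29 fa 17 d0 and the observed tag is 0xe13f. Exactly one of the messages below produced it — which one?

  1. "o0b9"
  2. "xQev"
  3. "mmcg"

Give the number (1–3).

Key hex bytes f1 a0 29 fa 17 d0 is 6 bytes ≤ B = 7; zero-pad to 7 bytes: K' = f1 a0 29 fa 17 d0 00.
K' ⊕ ipad = c7 96 1f cc 21 e6 36; K' ⊕ opad = ad fc 75 a6 4b 8c 5c.
m1: inner = H(c7 96 1f cc 21 e6 36 6f 30 62 39) = a6 19; tag = H(ad fc 75 a6 4b 8c 5c a6 19) = e2d4
m2: inner = H(c7 96 1f cc 21 e6 36 78 51 65 76) = 04 25; tag = H(ad fc 75 a6 4b 8c 5c 04 25) = ee32
m3: inner = H(c7 96 1f cc 21 e6 36 6d 6d 63 67) = 11 18; tag = H(ad fc 75 a6 4b 8c 5c 11 18) = e13f ← matches

3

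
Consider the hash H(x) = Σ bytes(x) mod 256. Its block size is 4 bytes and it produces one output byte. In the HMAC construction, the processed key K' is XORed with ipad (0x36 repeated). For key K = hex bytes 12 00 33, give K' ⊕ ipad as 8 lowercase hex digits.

24360536

Key hex bytes 12 00 33 is 3 bytes ≤ B = 4; zero-pad to 4 bytes: K' = 12 00 33 00.
XOR each byte with 0x36: 12⊕36=24, 00⊕36=36, 33⊕36=05, 00⊕36=36.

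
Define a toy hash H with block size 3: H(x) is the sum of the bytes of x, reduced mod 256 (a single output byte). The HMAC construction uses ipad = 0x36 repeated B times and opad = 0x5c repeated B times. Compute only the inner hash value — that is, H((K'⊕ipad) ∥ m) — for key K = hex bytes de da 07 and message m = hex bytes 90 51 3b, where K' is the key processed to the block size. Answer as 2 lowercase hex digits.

Key hex bytes de da 07 is exactly B = 3 bytes: K' = de da 07.
K' ⊕ ipad = e8 ec 31.
Inner input = e8 ec 31 ∥ 90 51 3b.
Inner hash: sum = 232+236+49+144+81+59 = 801; mod 256 = 33 → 21.

21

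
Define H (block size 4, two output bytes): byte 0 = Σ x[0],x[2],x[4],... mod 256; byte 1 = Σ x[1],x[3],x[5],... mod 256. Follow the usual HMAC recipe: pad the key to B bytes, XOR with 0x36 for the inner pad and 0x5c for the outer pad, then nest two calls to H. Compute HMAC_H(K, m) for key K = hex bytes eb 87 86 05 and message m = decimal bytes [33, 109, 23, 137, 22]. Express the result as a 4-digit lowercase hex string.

Key hex bytes eb 87 86 05 is exactly B = 4 bytes: K' = eb 87 86 05.
K' ⊕ ipad = dd b1 b0 33.  K' ⊕ opad = b7 db da 59.
Inner input = (K'⊕ipad) ∥ m = dd b1 b0 33 ∥ 21 6d 17 89 16.
Inner hash: even-index sum = 475 mod 256 = 219; odd-index sum = 474 mod 256 = 218 → db da.
Outer input = (K'⊕opad) ∥ inner = b7 db da 59 ∥ db da.
Outer hash (tag): even-index sum = 620 mod 256 = 108; odd-index sum = 526 mod 256 = 14 → 6c 0e.

6c0e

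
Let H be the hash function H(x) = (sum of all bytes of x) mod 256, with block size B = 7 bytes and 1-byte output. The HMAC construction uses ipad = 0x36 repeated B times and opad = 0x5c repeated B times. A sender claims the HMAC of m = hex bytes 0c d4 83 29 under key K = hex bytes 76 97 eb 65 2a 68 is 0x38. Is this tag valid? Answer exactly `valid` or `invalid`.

valid

Key hex bytes 76 97 eb 65 2a 68 is 6 bytes ≤ B = 7; zero-pad to 7 bytes: K' = 76 97 eb 65 2a 68 00.
K' ⊕ ipad = 40 a1 dd 53 1c 5e 36; K' ⊕ opad = 2a cb b7 39 76 34 5c.
Inner hash: sum = 64+161+221+83+28+94+54+12+212+131+41 = 1101; mod 256 = 77 → 4d.
Outer hash (recomputed tag): sum = 42+203+183+57+118+52+92+77 = 824; mod 256 = 56 → 38.
Recomputed tag = 38; claimed = 38 → match.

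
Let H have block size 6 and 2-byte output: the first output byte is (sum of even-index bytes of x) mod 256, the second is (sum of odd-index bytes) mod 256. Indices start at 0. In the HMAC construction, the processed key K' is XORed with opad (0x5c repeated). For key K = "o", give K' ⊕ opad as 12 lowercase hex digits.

335c5c5c5c5c

Key "o" = 6f is 1 byte ≤ B = 6; zero-pad to 6 bytes: K' = 6f 00 00 00 00 00.
XOR each byte with 0x5c: 6f⊕5c=33, 00⊕5c=5c, 00⊕5c=5c, 00⊕5c=5c, 00⊕5c=5c, 00⊕5c=5c.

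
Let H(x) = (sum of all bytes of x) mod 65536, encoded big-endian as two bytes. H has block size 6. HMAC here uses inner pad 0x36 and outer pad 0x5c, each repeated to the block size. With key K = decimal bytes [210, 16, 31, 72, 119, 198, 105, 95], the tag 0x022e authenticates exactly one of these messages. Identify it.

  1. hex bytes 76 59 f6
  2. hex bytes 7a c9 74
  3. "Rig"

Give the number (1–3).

1

Key decimal bytes [210, 16, 31, 72, 119, 198, 105, 95] = d2 10 1f 48 77 c6 69 5f is 8 bytes > B = 6, so hash it first: H(key) = 03 4e, then zero-pad to 6 bytes: K' = 03 4e 00 00 00 00.
K' ⊕ ipad = 35 78 36 36 36 36; K' ⊕ opad = 5f 12 5c 5c 5c 5c.
m1: inner = H(35 78 36 36 36 36 76 59 f6) = 03 4a; tag = H(5f 12 5c 5c 5c 5c 03 4a) = 022e ← matches
m2: inner = H(35 78 36 36 36 36 7a c9 74) = 03 3c; tag = H(5f 12 5c 5c 5c 5c 03 3c) = 0220
m3: inner = H(35 78 36 36 36 36 52 69 67) = 02 a7; tag = H(5f 12 5c 5c 5c 5c 02 a7) = 028a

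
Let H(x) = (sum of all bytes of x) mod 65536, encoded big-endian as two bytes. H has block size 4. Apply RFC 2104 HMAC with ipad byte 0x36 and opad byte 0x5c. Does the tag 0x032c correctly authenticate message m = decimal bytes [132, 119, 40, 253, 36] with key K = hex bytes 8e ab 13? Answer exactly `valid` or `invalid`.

invalid

Key hex bytes 8e ab 13 is 3 bytes ≤ B = 4; zero-pad to 4 bytes: K' = 8e ab 13 00.
K' ⊕ ipad = b8 9d 25 36; K' ⊕ opad = d2 f7 4f 5c.
Inner hash: sum = 184+157+37+54+132+119+40+253+36 = 1012 → 03 f4.
Outer hash (recomputed tag): sum = 210+247+79+92+3+244 = 875 → 03 6b.
Recomputed tag = 036b; claimed = 032c → mismatch.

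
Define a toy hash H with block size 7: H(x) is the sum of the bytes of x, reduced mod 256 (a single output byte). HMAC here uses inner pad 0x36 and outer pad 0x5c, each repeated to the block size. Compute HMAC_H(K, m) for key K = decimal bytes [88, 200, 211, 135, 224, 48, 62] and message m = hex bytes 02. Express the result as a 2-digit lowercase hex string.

74

Key decimal bytes [88, 200, 211, 135, 224, 48, 62] = 58 c8 d3 87 e0 30 3e is exactly B = 7 bytes: K' = 58 c8 d3 87 e0 30 3e.
K' ⊕ ipad = 6e fe e5 b1 d6 06 08.  K' ⊕ opad = 04 94 8f db bc 6c 62.
Inner input = (K'⊕ipad) ∥ m = 6e fe e5 b1 d6 06 08 ∥ 02.
Inner hash: sum = 110+254+229+177+214+6+8+2 = 1000; mod 256 = 232 → e8.
Outer input = (K'⊕opad) ∥ inner = 04 94 8f db bc 6c 62 ∥ e8.
Outer hash (tag): sum = 4+148+143+219+188+108+98+232 = 1140; mod 256 = 116 → 74.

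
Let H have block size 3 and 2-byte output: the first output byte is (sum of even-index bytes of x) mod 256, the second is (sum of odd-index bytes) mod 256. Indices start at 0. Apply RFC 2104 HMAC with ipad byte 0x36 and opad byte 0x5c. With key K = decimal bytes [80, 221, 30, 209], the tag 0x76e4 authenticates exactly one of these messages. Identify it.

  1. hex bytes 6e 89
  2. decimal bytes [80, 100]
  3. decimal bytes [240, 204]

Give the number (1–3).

Key decimal bytes [80, 221, 30, 209] = 50 dd 1e d1 is 4 bytes > B = 3, so hash it first: H(key) = 6e ae, then zero-pad to 3 bytes: K' = 6e ae 00.
K' ⊕ ipad = 58 98 36; K' ⊕ opad = 32 f2 5c.
m1: inner = H(58 98 36 6e 89) = 17 06; tag = H(32 f2 5c 17 06) = 9409
m2: inner = H(58 98 36 50 64) = f2 e8; tag = H(32 f2 5c f2 e8) = 76e4 ← matches
m3: inner = H(58 98 36 f0 cc) = 5a 88; tag = H(32 f2 5c 5a 88) = 164c

2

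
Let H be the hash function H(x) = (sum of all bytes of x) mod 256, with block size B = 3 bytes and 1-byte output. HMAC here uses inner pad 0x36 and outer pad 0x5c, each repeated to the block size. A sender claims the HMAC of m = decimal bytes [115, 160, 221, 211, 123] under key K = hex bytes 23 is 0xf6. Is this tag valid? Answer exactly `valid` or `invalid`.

valid

Key hex bytes 23 is 1 byte ≤ B = 3; zero-pad to 3 bytes: K' = 23 00 00.
K' ⊕ ipad = 15 36 36; K' ⊕ opad = 7f 5c 5c.
Inner hash: sum = 21+54+54+115+160+221+211+123 = 959; mod 256 = 191 → bf.
Outer hash (recomputed tag): sum = 127+92+92+191 = 502; mod 256 = 246 → f6.
Recomputed tag = f6; claimed = f6 → match.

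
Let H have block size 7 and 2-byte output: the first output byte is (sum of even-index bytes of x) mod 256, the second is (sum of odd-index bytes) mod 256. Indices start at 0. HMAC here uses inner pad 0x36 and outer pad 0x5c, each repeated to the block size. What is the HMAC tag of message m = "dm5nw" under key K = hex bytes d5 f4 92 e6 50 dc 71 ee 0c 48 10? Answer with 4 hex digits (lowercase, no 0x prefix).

8257

Key hex bytes d5 f4 92 e6 50 dc 71 ee 0c 48 10 is 11 bytes > B = 7, so hash it first: H(key) = 44 ec, then zero-pad to 7 bytes: K' = 44 ec 00 00 00 00 00.
K' ⊕ ipad = 72 da 36 36 36 36 36.  K' ⊕ opad = 18 b0 5c 5c 5c 5c 5c.
Inner input = (K'⊕ipad) ∥ m = 72 da 36 36 36 36 36 ∥ 64 6d 35 6e 77.
Inner hash: even-index sum = 495 mod 256 = 239; odd-index sum = 598 mod 256 = 86 → ef 56.
Outer input = (K'⊕opad) ∥ inner = 18 b0 5c 5c 5c 5c 5c ∥ ef 56.
Outer hash (tag): even-index sum = 386 mod 256 = 130; odd-index sum = 599 mod 256 = 87 → 82 57.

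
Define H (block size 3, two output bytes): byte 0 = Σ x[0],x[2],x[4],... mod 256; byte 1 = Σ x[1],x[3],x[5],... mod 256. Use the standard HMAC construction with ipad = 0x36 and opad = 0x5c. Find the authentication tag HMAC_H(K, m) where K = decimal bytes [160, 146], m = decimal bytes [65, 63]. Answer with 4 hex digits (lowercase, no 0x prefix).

Key decimal bytes [160, 146] = a0 92 is 2 bytes ≤ B = 3; zero-pad to 3 bytes: K' = a0 92 00.
K' ⊕ ipad = 96 a4 36.  K' ⊕ opad = fc ce 5c.
Inner input = (K'⊕ipad) ∥ m = 96 a4 36 ∥ 41 3f.
Inner hash: even-index sum = 267 mod 256 = 11; odd-index sum = 229 mod 256 = 229 → 0b e5.
Outer input = (K'⊕opad) ∥ inner = fc ce 5c ∥ 0b e5.
Outer hash (tag): even-index sum = 573 mod 256 = 61; odd-index sum = 217 mod 256 = 217 → 3d d9.

3dd9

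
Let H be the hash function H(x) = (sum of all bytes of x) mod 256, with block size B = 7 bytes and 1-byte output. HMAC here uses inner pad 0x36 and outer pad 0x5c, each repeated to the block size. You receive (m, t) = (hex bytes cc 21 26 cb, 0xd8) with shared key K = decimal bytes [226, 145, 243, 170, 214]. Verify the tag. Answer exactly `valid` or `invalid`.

invalid

Key decimal bytes [226, 145, 243, 170, 214] = e2 91 f3 aa d6 is 5 bytes ≤ B = 7; zero-pad to 7 bytes: K' = e2 91 f3 aa d6 00 00.
K' ⊕ ipad = d4 a7 c5 9c e0 36 36; K' ⊕ opad = be cd af f6 8a 5c 5c.
Inner hash: sum = 212+167+197+156+224+54+54+204+33+38+203 = 1542; mod 256 = 6 → 06.
Outer hash (recomputed tag): sum = 190+205+175+246+138+92+92+6 = 1144; mod 256 = 120 → 78.
Recomputed tag = 78; claimed = d8 → mismatch.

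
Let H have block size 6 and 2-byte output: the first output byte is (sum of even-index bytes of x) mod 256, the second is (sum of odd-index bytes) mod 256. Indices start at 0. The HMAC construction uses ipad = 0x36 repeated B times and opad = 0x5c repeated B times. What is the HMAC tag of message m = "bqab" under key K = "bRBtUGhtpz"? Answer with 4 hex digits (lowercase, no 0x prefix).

5b6b

Key "bRBtUGhtpz" = 62 52 42 74 55 47 68 74 70 7a is 10 bytes > B = 6, so hash it first: H(key) = d1 fb, then zero-pad to 6 bytes: K' = d1 fb 00 00 00 00.
K' ⊕ ipad = e7 cd 36 36 36 36.  K' ⊕ opad = 8d a7 5c 5c 5c 5c.
Inner input = (K'⊕ipad) ∥ m = e7 cd 36 36 36 36 ∥ 62 71 61 62.
Inner hash: even-index sum = 534 mod 256 = 22; odd-index sum = 524 mod 256 = 12 → 16 0c.
Outer input = (K'⊕opad) ∥ inner = 8d a7 5c 5c 5c 5c ∥ 16 0c.
Outer hash (tag): even-index sum = 347 mod 256 = 91; odd-index sum = 363 mod 256 = 107 → 5b 6b.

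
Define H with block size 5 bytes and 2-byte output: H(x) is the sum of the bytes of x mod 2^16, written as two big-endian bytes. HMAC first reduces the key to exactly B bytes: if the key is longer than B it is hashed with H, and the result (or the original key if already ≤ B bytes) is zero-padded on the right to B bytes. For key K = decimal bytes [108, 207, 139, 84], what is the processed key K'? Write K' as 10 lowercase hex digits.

6ccf8b5400

Key decimal bytes [108, 207, 139, 84] = 6c cf 8b 54 is 4 bytes ≤ B = 5; zero-pad to 5 bytes: K' = 6c cf 8b 54 00.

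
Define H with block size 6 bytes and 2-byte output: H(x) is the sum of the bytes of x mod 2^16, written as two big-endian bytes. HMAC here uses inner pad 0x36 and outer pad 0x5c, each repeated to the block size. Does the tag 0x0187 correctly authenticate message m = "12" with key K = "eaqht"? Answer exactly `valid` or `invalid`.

valid

Key "eaqht" = 65 61 71 68 74 is 5 bytes ≤ B = 6; zero-pad to 6 bytes: K' = 65 61 71 68 74 00.
K' ⊕ ipad = 53 57 47 5e 42 36; K' ⊕ opad = 39 3d 2d 34 28 5c.
Inner hash: sum = 83+87+71+94+66+54+49+50 = 554 → 02 2a.
Outer hash (recomputed tag): sum = 57+61+45+52+40+92+2+42 = 391 → 01 87.
Recomputed tag = 0187; claimed = 0187 → match.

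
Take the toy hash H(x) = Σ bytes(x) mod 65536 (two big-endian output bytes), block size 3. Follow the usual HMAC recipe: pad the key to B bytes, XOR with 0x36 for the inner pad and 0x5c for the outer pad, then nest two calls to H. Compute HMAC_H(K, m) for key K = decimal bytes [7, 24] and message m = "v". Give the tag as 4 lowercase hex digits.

Key decimal bytes [7, 24] = 07 18 is 2 bytes ≤ B = 3; zero-pad to 3 bytes: K' = 07 18 00.
K' ⊕ ipad = 31 2e 36.  K' ⊕ opad = 5b 44 5c.
Inner input = (K'⊕ipad) ∥ m = 31 2e 36 ∥ 76.
Inner hash: sum = 49+46+54+118 = 267 → 01 0b.
Outer input = (K'⊕opad) ∥ inner = 5b 44 5c ∥ 01 0b.
Outer hash (tag): sum = 91+68+92+1+11 = 263 → 01 07.

0107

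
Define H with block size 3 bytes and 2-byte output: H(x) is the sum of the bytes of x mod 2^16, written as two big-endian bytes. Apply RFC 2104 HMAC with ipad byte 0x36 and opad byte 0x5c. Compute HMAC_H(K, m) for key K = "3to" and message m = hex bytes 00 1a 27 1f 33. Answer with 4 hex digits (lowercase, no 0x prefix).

00fe

Key "3to" = 33 74 6f is exactly B = 3 bytes: K' = 33 74 6f.
K' ⊕ ipad = 05 42 59.  K' ⊕ opad = 6f 28 33.
Inner input = (K'⊕ipad) ∥ m = 05 42 59 ∥ 00 1a 27 1f 33.
Inner hash: sum = 5+66+89+0+26+39+31+51 = 307 → 01 33.
Outer input = (K'⊕opad) ∥ inner = 6f 28 33 ∥ 01 33.
Outer hash (tag): sum = 111+40+51+1+51 = 254 → 00 fe.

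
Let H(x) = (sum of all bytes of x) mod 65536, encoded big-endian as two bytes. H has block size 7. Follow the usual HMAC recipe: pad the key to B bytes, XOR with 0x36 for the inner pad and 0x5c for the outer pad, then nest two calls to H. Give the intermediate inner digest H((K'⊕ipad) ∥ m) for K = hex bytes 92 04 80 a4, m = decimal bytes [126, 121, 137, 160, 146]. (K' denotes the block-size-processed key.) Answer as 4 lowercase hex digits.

Key hex bytes 92 04 80 a4 is 4 bytes ≤ B = 7; zero-pad to 7 bytes: K' = 92 04 80 a4 00 00 00.
K' ⊕ ipad = a4 32 b6 92 36 36 36.
Inner input = a4 32 b6 92 36 36 36 ∥ 7e 79 89 a0 92.
Inner hash: sum = 164+50+182+146+54+54+54+126+121+137+160+146 = 1394 → 05 72.

0572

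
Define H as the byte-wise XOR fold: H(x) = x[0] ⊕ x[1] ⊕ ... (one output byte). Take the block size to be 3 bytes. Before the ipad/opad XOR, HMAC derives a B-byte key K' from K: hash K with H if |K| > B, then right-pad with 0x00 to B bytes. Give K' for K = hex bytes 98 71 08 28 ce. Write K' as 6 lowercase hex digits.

070000

|K| = 5 > B = 3, so first hash the key.
H(K): XOR 98⊕71⊕08⊕28⊕ce = 07.
Zero-pad H(K) = 07 to 3 bytes: K' = 07 00 00.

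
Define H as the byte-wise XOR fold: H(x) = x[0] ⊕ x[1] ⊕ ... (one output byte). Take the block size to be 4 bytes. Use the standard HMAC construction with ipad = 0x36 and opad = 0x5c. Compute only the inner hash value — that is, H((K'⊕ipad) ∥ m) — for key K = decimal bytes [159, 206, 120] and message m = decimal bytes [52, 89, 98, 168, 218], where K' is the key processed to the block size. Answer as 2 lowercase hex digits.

Key decimal bytes [159, 206, 120] = 9f ce 78 is 3 bytes ≤ B = 4; zero-pad to 4 bytes: K' = 9f ce 78 00.
K' ⊕ ipad = a9 f8 4e 36.
Inner input = a9 f8 4e 36 ∥ 34 59 62 a8 da.
Inner hash: XOR a9⊕f8⊕4e⊕36⊕34⊕59⊕62⊕a8⊕da = 54.

54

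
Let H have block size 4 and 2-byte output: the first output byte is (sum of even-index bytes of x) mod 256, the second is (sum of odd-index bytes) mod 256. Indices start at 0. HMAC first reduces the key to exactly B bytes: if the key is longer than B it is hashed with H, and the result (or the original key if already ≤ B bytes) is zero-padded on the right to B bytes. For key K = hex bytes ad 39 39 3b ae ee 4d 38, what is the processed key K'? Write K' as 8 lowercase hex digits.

e19a0000

|K| = 8 > B = 4, so first hash the key.
H(K): even-index sum = 481 mod 256 = 225; odd-index sum = 410 mod 256 = 154 → e1 9a.
Zero-pad H(K) = e1 9a to 4 bytes: K' = e1 9a 00 00.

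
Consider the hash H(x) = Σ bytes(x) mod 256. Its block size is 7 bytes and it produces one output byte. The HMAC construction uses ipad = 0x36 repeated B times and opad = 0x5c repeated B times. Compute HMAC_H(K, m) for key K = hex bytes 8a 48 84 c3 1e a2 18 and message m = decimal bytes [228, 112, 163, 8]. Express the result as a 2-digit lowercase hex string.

Key hex bytes 8a 48 84 c3 1e a2 18 is exactly B = 7 bytes: K' = 8a 48 84 c3 1e a2 18.
K' ⊕ ipad = bc 7e b2 f5 28 94 2e.  K' ⊕ opad = d6 14 d8 9f 42 fe 44.
Inner input = (K'⊕ipad) ∥ m = bc 7e b2 f5 28 94 2e ∥ e4 70 a3 08.
Inner hash: sum = 188+126+178+245+40+148+46+228+112+163+8 = 1482; mod 256 = 202 → ca.
Outer input = (K'⊕opad) ∥ inner = d6 14 d8 9f 42 fe 44 ∥ ca.
Outer hash (tag): sum = 214+20+216+159+66+254+68+202 = 1199; mod 256 = 175 → af.

af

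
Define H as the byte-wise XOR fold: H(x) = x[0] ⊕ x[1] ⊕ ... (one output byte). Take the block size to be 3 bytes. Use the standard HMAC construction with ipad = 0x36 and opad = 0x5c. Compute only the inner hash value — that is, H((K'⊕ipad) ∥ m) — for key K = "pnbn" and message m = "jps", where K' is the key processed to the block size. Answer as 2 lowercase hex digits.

4d

Key "pnbn" = 70 6e 62 6e is 4 bytes > B = 3, so hash it first: H(key) = 12, then zero-pad to 3 bytes: K' = 12 00 00.
K' ⊕ ipad = 24 36 36.
Inner input = 24 36 36 ∥ 6a 70 73.
Inner hash: XOR 24⊕36⊕36⊕6a⊕70⊕73 = 4d.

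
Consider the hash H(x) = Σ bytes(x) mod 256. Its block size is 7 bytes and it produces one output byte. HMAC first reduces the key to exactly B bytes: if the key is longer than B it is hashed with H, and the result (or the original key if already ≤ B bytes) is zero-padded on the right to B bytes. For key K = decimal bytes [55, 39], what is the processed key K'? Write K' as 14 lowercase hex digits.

Key decimal bytes [55, 39] = 37 27 is 2 bytes ≤ B = 7; zero-pad to 7 bytes: K' = 37 27 00 00 00 00 00.

37270000000000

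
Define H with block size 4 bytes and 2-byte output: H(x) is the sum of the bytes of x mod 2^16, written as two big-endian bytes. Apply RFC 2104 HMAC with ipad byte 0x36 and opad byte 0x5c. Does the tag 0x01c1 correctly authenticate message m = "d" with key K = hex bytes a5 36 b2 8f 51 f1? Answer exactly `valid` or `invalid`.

invalid

Key hex bytes a5 36 b2 8f 51 f1 is 6 bytes > B = 4, so hash it first: H(key) = 03 5e, then zero-pad to 4 bytes: K' = 03 5e 00 00.
K' ⊕ ipad = 35 68 36 36; K' ⊕ opad = 5f 02 5c 5c.
Inner hash: sum = 53+104+54+54+100 = 365 → 01 6d.
Outer hash (recomputed tag): sum = 95+2+92+92+1+109 = 391 → 01 87.
Recomputed tag = 0187; claimed = 01c1 → mismatch.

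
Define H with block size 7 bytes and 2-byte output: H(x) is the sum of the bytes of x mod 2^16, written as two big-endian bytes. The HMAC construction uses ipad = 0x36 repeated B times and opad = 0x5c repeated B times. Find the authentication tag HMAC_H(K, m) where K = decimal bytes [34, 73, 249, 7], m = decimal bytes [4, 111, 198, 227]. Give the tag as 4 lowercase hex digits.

02fc

Key decimal bytes [34, 73, 249, 7] = 22 49 f9 07 is 4 bytes ≤ B = 7; zero-pad to 7 bytes: K' = 22 49 f9 07 00 00 00.
K' ⊕ ipad = 14 7f cf 31 36 36 36.  K' ⊕ opad = 7e 15 a5 5b 5c 5c 5c.
Inner input = (K'⊕ipad) ∥ m = 14 7f cf 31 36 36 36 ∥ 04 6f c6 e3.
Inner hash: sum = 20+127+207+49+54+54+54+4+111+198+227 = 1105 → 04 51.
Outer input = (K'⊕opad) ∥ inner = 7e 15 a5 5b 5c 5c 5c ∥ 04 51.
Outer hash (tag): sum = 126+21+165+91+92+92+92+4+81 = 764 → 02 fc.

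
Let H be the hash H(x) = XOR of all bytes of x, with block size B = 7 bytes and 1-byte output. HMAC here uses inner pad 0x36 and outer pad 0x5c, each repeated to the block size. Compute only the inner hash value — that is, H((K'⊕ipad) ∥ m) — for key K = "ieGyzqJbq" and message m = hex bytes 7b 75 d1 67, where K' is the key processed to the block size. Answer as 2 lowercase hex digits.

Key "ieGyzqJbq" = 69 65 47 79 7a 71 4a 62 71 is 9 bytes > B = 7, so hash it first: H(key) = 60, then zero-pad to 7 bytes: K' = 60 00 00 00 00 00 00.
K' ⊕ ipad = 56 36 36 36 36 36 36.
Inner input = 56 36 36 36 36 36 36 ∥ 7b 75 d1 67.
Inner hash: XOR 56⊕36⊕36⊕36⊕36⊕36⊕36⊕7b⊕75⊕d1⊕67 = ee.

ee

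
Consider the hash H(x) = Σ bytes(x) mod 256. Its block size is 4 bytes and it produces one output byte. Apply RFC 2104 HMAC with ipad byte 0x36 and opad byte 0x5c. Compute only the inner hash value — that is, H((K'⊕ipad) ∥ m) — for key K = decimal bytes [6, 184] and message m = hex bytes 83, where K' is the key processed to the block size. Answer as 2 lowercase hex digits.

Key decimal bytes [6, 184] = 06 b8 is 2 bytes ≤ B = 4; zero-pad to 4 bytes: K' = 06 b8 00 00.
K' ⊕ ipad = 30 8e 36 36.
Inner input = 30 8e 36 36 ∥ 83.
Inner hash: sum = 48+142+54+54+131 = 429; mod 256 = 173 → ad.

ad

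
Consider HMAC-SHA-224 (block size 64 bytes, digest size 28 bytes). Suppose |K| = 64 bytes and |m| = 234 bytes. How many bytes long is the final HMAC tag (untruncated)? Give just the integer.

28

The tag is one SHA-224 digest: 28 bytes.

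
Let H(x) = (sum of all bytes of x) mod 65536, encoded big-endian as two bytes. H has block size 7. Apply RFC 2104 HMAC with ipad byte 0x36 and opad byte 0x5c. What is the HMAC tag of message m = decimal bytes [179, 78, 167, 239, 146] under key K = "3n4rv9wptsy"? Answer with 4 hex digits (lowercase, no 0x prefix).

Key "3n4rv9wptsy" = 33 6e 34 72 76 39 77 70 74 73 79 is 11 bytes > B = 7, so hash it first: H(key) = 04 3d, then zero-pad to 7 bytes: K' = 04 3d 00 00 00 00 00.
K' ⊕ ipad = 32 0b 36 36 36 36 36.  K' ⊕ opad = 58 61 5c 5c 5c 5c 5c.
Inner input = (K'⊕ipad) ∥ m = 32 0b 36 36 36 36 36 ∥ b3 4e a7 ef 92.
Inner hash: sum = 50+11+54+54+54+54+54+179+78+167+239+146 = 1140 → 04 74.
Outer input = (K'⊕opad) ∥ inner = 58 61 5c 5c 5c 5c 5c ∥ 04 74.
Outer hash (tag): sum = 88+97+92+92+92+92+92+4+116 = 765 → 02 fd.

02fd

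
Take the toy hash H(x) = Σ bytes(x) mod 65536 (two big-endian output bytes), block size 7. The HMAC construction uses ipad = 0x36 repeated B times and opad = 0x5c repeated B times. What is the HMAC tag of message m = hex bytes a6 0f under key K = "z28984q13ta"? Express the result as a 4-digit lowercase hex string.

0398

Key "z28984q13ta" = 7a 32 38 39 38 34 71 31 33 74 61 is 11 bytes > B = 7, so hash it first: H(key) = 03 33, then zero-pad to 7 bytes: K' = 03 33 00 00 00 00 00.
K' ⊕ ipad = 35 05 36 36 36 36 36.  K' ⊕ opad = 5f 6f 5c 5c 5c 5c 5c.
Inner input = (K'⊕ipad) ∥ m = 35 05 36 36 36 36 36 ∥ a6 0f.
Inner hash: sum = 53+5+54+54+54+54+54+166+15 = 509 → 01 fd.
Outer input = (K'⊕opad) ∥ inner = 5f 6f 5c 5c 5c 5c 5c ∥ 01 fd.
Outer hash (tag): sum = 95+111+92+92+92+92+92+1+253 = 920 → 03 98.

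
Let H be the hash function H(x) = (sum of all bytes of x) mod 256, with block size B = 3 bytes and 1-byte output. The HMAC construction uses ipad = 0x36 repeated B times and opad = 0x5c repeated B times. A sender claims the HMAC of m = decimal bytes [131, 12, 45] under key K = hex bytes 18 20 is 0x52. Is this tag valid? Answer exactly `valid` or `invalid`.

Key hex bytes 18 20 is 2 bytes ≤ B = 3; zero-pad to 3 bytes: K' = 18 20 00.
K' ⊕ ipad = 2e 16 36; K' ⊕ opad = 44 7c 5c.
Inner hash: sum = 46+22+54+131+12+45 = 310; mod 256 = 54 → 36.
Outer hash (recomputed tag): sum = 68+124+92+54 = 338; mod 256 = 82 → 52.
Recomputed tag = 52; claimed = 52 → match.

valid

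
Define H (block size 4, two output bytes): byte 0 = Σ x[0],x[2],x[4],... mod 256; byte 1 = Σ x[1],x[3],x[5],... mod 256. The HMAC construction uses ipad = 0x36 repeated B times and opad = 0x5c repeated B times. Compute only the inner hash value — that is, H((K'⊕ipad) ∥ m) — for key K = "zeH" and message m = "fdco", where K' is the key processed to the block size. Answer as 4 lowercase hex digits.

935c

Key "zeH" = 7a 65 48 is 3 bytes ≤ B = 4; zero-pad to 4 bytes: K' = 7a 65 48 00.
K' ⊕ ipad = 4c 53 7e 36.
Inner input = 4c 53 7e 36 ∥ 66 64 63 6f.
Inner hash: even-index sum = 403 mod 256 = 147; odd-index sum = 348 mod 256 = 92 → 93 5c.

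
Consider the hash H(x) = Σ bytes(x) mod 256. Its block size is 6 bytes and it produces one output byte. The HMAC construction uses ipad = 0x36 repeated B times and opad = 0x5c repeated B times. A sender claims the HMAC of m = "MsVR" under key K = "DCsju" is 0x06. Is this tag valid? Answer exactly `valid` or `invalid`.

invalid

Key "DCsju" = 44 43 73 6a 75 is 5 bytes ≤ B = 6; zero-pad to 6 bytes: K' = 44 43 73 6a 75 00.
K' ⊕ ipad = 72 75 45 5c 43 36; K' ⊕ opad = 18 1f 2f 36 29 5c.
Inner hash: sum = 114+117+69+92+67+54+77+115+86+82 = 873; mod 256 = 105 → 69.
Outer hash (recomputed tag): sum = 24+31+47+54+41+92+105 = 394; mod 256 = 138 → 8a.
Recomputed tag = 8a; claimed = 06 → mismatch.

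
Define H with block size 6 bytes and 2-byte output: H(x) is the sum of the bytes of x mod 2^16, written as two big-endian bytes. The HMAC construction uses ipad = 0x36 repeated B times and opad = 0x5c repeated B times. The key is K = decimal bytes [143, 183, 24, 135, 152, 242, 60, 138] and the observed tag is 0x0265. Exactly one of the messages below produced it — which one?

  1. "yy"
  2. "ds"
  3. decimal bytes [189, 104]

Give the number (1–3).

Key decimal bytes [143, 183, 24, 135, 152, 242, 60, 138] = 8f b7 18 87 98 f2 3c 8a is 8 bytes > B = 6, so hash it first: H(key) = 04 35, then zero-pad to 6 bytes: K' = 04 35 00 00 00 00.
K' ⊕ ipad = 32 03 36 36 36 36; K' ⊕ opad = 58 69 5c 5c 5c 5c.
m1: inner = H(32 03 36 36 36 36 79 79) = 01 ff; tag = H(58 69 5c 5c 5c 5c 01 ff) = 0331
m2: inner = H(32 03 36 36 36 36 64 73) = 01 e4; tag = H(58 69 5c 5c 5c 5c 01 e4) = 0316
m3: inner = H(32 03 36 36 36 36 bd 68) = 02 32; tag = H(58 69 5c 5c 5c 5c 02 32) = 0265 ← matches

3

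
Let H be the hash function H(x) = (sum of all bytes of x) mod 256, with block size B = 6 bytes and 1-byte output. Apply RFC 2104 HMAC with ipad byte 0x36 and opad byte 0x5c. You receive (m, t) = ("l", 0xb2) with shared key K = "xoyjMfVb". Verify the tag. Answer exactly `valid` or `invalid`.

Key "xoyjMfVb" = 78 6f 79 6a 4d 66 56 62 is 8 bytes > B = 6, so hash it first: H(key) = 35, then zero-pad to 6 bytes: K' = 35 00 00 00 00 00.
K' ⊕ ipad = 03 36 36 36 36 36; K' ⊕ opad = 69 5c 5c 5c 5c 5c.
Inner hash: sum = 3+54+54+54+54+54+108 = 381; mod 256 = 125 → 7d.
Outer hash (recomputed tag): sum = 105+92+92+92+92+92+125 = 690; mod 256 = 178 → b2.
Recomputed tag = b2; claimed = b2 → match.

valid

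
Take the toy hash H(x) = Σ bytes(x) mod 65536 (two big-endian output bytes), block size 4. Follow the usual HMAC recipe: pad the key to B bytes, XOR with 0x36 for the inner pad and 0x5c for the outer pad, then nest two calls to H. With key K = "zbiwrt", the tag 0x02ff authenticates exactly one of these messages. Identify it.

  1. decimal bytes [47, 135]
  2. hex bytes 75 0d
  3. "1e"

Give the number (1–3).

1

Key "zbiwrt" = 7a 62 69 77 72 74 is 6 bytes > B = 4, so hash it first: H(key) = 02 a2, then zero-pad to 4 bytes: K' = 02 a2 00 00.
K' ⊕ ipad = 34 94 36 36; K' ⊕ opad = 5e fe 5c 5c.
m1: inner = H(34 94 36 36 2f 87) = 01 ea; tag = H(5e fe 5c 5c 01 ea) = 02ff ← matches
m2: inner = H(34 94 36 36 75 0d) = 01 b6; tag = H(5e fe 5c 5c 01 b6) = 02cb
m3: inner = H(34 94 36 36 31 65) = 01 ca; tag = H(5e fe 5c 5c 01 ca) = 02df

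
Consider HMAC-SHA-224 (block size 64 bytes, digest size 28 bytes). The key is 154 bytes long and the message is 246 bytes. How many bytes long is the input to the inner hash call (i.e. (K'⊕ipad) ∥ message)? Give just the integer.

Key is 154 > 64 bytes, so it is hashed to 28 bytes then zero-padded to 64: |K'| = 64.
Inner input = (K'⊕ipad) ∥ m → 64 + 246 = 310 bytes.

310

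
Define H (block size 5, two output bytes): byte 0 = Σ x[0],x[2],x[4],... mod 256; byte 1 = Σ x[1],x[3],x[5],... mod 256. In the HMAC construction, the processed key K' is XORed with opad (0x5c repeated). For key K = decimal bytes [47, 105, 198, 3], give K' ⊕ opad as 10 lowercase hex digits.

Key decimal bytes [47, 105, 198, 3] = 2f 69 c6 03 is 4 bytes ≤ B = 5; zero-pad to 5 bytes: K' = 2f 69 c6 03 00.
XOR each byte with 0x5c: 2f⊕5c=73, 69⊕5c=35, c6⊕5c=9a, 03⊕5c=5f, 00⊕5c=5c.

73359a5f5c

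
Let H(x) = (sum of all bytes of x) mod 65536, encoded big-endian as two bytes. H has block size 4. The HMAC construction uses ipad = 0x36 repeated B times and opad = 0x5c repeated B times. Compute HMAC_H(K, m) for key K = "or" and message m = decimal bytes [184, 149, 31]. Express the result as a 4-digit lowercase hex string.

Key "or" = 6f 72 is 2 bytes ≤ B = 4; zero-pad to 4 bytes: K' = 6f 72 00 00.
K' ⊕ ipad = 59 44 36 36.  K' ⊕ opad = 33 2e 5c 5c.
Inner input = (K'⊕ipad) ∥ m = 59 44 36 36 ∥ b8 95 1f.
Inner hash: sum = 89+68+54+54+184+149+31 = 629 → 02 75.
Outer input = (K'⊕opad) ∥ inner = 33 2e 5c 5c ∥ 02 75.
Outer hash (tag): sum = 51+46+92+92+2+117 = 400 → 01 90.

0190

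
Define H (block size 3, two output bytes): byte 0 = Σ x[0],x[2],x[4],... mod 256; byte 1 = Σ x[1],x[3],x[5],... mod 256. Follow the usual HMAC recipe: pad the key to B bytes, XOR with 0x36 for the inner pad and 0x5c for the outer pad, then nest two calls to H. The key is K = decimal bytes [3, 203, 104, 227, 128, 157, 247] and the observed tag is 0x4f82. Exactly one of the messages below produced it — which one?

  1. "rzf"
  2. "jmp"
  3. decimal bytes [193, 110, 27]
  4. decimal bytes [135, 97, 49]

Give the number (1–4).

4

Key decimal bytes [3, 203, 104, 227, 128, 157, 247] = 03 cb 68 e3 80 9d f7 is 7 bytes > B = 3, so hash it first: H(key) = e2 4b, then zero-pad to 3 bytes: K' = e2 4b 00.
K' ⊕ ipad = d4 7d 36; K' ⊕ opad = be 17 5c.
m1: inner = H(d4 7d 36 72 7a 66) = 84 55; tag = H(be 17 5c 84 55) = 6f9b
m2: inner = H(d4 7d 36 6a 6d 70) = 77 57; tag = H(be 17 5c 77 57) = 718e
m3: inner = H(d4 7d 36 c1 6e 1b) = 78 59; tag = H(be 17 5c 78 59) = 738f
m4: inner = H(d4 7d 36 87 61 31) = 6b 35; tag = H(be 17 5c 6b 35) = 4f82 ← matches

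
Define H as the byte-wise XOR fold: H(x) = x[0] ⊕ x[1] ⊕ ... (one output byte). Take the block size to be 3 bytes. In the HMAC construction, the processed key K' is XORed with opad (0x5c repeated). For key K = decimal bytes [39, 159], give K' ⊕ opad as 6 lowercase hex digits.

Key decimal bytes [39, 159] = 27 9f is 2 bytes ≤ B = 3; zero-pad to 3 bytes: K' = 27 9f 00.
XOR each byte with 0x5c: 27⊕5c=7b, 9f⊕5c=c3, 00⊕5c=5c.

7bc35c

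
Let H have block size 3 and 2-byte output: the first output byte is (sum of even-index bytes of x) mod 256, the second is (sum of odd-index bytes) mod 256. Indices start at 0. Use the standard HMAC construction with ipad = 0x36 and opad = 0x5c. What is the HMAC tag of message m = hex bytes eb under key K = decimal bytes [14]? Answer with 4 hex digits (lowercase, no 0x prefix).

Key decimal bytes [14] = 0e is 1 byte ≤ B = 3; zero-pad to 3 bytes: K' = 0e 00 00.
K' ⊕ ipad = 38 36 36.  K' ⊕ opad = 52 5c 5c.
Inner input = (K'⊕ipad) ∥ m = 38 36 36 ∥ eb.
Inner hash: even-index sum = 110 mod 256 = 110; odd-index sum = 289 mod 256 = 33 → 6e 21.
Outer input = (K'⊕opad) ∥ inner = 52 5c 5c ∥ 6e 21.
Outer hash (tag): even-index sum = 207 mod 256 = 207; odd-index sum = 202 mod 256 = 202 → cf ca.

cfca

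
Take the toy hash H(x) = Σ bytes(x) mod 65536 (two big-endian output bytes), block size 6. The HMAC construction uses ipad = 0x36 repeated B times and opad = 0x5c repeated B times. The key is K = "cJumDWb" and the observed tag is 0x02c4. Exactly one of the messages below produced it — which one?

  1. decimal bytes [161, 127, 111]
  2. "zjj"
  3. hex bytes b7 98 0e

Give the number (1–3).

3

Key "cJumDWb" = 63 4a 75 6d 44 57 62 is 7 bytes > B = 6, so hash it first: H(key) = 02 8c, then zero-pad to 6 bytes: K' = 02 8c 00 00 00 00.
K' ⊕ ipad = 34 ba 36 36 36 36; K' ⊕ opad = 5e d0 5c 5c 5c 5c.
m1: inner = H(34 ba 36 36 36 36 a1 7f 6f) = 03 55; tag = H(5e d0 5c 5c 5c 5c 03 55) = 02f6
m2: inner = H(34 ba 36 36 36 36 7a 6a 6a) = 03 14; tag = H(5e d0 5c 5c 5c 5c 03 14) = 02b5
m3: inner = H(34 ba 36 36 36 36 b7 98 0e) = 03 23; tag = H(5e d0 5c 5c 5c 5c 03 23) = 02c4 ← matches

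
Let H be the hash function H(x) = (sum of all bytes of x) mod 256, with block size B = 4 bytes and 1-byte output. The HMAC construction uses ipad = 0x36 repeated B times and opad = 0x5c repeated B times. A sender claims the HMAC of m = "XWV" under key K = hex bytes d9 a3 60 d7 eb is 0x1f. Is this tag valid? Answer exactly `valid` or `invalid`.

Key hex bytes d9 a3 60 d7 eb is 5 bytes > B = 4, so hash it first: H(key) = 9e, then zero-pad to 4 bytes: K' = 9e 00 00 00.
K' ⊕ ipad = a8 36 36 36; K' ⊕ opad = c2 5c 5c 5c.
Inner hash: sum = 168+54+54+54+88+87+86 = 591; mod 256 = 79 → 4f.
Outer hash (recomputed tag): sum = 194+92+92+92+79 = 549; mod 256 = 37 → 25.
Recomputed tag = 25; claimed = 1f → mismatch.

invalid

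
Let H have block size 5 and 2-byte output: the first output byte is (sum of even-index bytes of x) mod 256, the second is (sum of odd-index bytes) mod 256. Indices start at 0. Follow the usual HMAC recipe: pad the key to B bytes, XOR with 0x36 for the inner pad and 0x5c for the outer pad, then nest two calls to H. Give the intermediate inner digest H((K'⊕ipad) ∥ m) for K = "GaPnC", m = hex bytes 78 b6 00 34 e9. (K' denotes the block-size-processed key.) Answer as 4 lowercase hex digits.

Key "GaPnC" = 47 61 50 6e 43 is exactly B = 5 bytes: K' = 47 61 50 6e 43.
K' ⊕ ipad = 71 57 66 58 75.
Inner input = 71 57 66 58 75 ∥ 78 b6 00 34 e9.
Inner hash: even-index sum = 566 mod 256 = 54; odd-index sum = 528 mod 256 = 16 → 36 10.

3610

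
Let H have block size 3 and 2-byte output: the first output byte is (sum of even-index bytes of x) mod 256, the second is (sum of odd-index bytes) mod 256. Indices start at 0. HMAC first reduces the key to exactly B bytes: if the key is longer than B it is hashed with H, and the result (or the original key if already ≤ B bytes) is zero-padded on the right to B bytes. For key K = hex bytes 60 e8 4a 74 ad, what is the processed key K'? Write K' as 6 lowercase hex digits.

575c00

|K| = 5 > B = 3, so first hash the key.
H(K): even-index sum = 343 mod 256 = 87; odd-index sum = 348 mod 256 = 92 → 57 5c.
Zero-pad H(K) = 57 5c to 3 bytes: K' = 57 5c 00.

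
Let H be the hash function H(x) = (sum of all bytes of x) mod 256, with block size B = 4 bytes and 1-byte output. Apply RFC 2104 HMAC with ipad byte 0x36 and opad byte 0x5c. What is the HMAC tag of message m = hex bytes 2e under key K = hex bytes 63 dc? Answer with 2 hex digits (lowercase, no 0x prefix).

Key hex bytes 63 dc is 2 bytes ≤ B = 4; zero-pad to 4 bytes: K' = 63 dc 00 00.
K' ⊕ ipad = 55 ea 36 36.  K' ⊕ opad = 3f 80 5c 5c.
Inner input = (K'⊕ipad) ∥ m = 55 ea 36 36 ∥ 2e.
Inner hash: sum = 85+234+54+54+46 = 473; mod 256 = 217 → d9.
Outer input = (K'⊕opad) ∥ inner = 3f 80 5c 5c ∥ d9.
Outer hash (tag): sum = 63+128+92+92+217 = 592; mod 256 = 80 → 50.

50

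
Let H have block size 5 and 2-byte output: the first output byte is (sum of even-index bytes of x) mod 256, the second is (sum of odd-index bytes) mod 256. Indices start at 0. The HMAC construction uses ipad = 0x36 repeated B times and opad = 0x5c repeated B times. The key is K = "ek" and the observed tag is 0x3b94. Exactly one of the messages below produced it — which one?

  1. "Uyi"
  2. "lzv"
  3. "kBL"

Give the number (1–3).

Key "ek" = 65 6b is 2 bytes ≤ B = 5; zero-pad to 5 bytes: K' = 65 6b 00 00 00.
K' ⊕ ipad = 53 5d 36 36 36; K' ⊕ opad = 39 37 5c 5c 5c.
m1: inner = H(53 5d 36 36 36 55 79 69) = 38 51; tag = H(39 37 5c 5c 5c 38 51) = 42cb
m2: inner = H(53 5d 36 36 36 6c 7a 76) = 39 75; tag = H(39 37 5c 5c 5c 39 75) = 66cc
m3: inner = H(53 5d 36 36 36 6b 42 4c) = 01 4a; tag = H(39 37 5c 5c 5c 01 4a) = 3b94 ← matches

3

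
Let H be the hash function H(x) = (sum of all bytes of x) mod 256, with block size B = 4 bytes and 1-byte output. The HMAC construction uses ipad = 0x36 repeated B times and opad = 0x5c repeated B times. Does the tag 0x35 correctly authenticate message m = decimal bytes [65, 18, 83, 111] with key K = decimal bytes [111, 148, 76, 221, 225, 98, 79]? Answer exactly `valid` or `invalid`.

Key decimal bytes [111, 148, 76, 221, 225, 98, 79] = 6f 94 4c dd e1 62 4f is 7 bytes > B = 4, so hash it first: H(key) = be, then zero-pad to 4 bytes: K' = be 00 00 00.
K' ⊕ ipad = 88 36 36 36; K' ⊕ opad = e2 5c 5c 5c.
Inner hash: sum = 136+54+54+54+65+18+83+111 = 575; mod 256 = 63 → 3f.
Outer hash (recomputed tag): sum = 226+92+92+92+63 = 565; mod 256 = 53 → 35.
Recomputed tag = 35; claimed = 35 → match.

valid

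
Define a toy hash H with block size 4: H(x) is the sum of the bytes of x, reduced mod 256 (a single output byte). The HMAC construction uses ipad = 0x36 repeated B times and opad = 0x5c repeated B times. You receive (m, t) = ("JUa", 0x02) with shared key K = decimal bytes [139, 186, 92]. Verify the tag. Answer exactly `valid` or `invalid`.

Key decimal bytes [139, 186, 92] = 8b ba 5c is 3 bytes ≤ B = 4; zero-pad to 4 bytes: K' = 8b ba 5c 00.
K' ⊕ ipad = bd 8c 6a 36; K' ⊕ opad = d7 e6 00 5c.
Inner hash: sum = 189+140+106+54+74+85+97 = 745; mod 256 = 233 → e9.
Outer hash (recomputed tag): sum = 215+230+0+92+233 = 770; mod 256 = 2 → 02.
Recomputed tag = 02; claimed = 02 → match.

valid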